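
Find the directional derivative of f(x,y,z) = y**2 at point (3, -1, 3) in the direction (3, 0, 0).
0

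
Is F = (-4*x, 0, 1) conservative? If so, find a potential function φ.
Yes, F is conservative. φ = -2*x**2 + z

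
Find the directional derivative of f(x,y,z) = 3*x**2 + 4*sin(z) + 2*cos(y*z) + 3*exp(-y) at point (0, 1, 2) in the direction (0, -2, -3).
2*sqrt(13)*(3 - 6*E*cos(2) + 7*E*sin(2))*exp(-1)/13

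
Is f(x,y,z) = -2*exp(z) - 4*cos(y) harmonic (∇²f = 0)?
No, ∇²f = -2*exp(z) + 4*cos(y)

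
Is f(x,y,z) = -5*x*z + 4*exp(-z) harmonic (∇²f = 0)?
No, ∇²f = 4*exp(-z)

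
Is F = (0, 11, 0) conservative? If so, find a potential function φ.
Yes, F is conservative. φ = 11*y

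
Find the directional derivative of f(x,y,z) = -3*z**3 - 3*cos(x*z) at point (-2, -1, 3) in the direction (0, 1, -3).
9*sqrt(10)*(27 - 2*sin(6))/10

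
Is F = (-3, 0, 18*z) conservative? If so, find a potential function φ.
Yes, F is conservative. φ = -3*x + 9*z**2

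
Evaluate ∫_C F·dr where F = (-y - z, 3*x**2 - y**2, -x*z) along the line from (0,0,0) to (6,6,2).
112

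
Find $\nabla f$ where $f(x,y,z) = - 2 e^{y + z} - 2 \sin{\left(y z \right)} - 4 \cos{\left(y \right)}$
(0, -2*z*cos(y*z) - 2*exp(y + z) + 4*sin(y), -2*y*cos(y*z) - 2*exp(y + z))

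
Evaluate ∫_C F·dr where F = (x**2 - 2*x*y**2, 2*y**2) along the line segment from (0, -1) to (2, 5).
128/3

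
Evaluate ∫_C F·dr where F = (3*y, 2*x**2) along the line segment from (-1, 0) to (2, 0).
0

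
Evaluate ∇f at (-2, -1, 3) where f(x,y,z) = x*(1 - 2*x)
(9, 0, 0)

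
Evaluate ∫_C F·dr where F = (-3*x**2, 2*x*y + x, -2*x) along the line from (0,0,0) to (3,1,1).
-53/2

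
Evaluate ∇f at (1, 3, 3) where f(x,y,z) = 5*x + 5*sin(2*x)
(10*cos(2) + 5, 0, 0)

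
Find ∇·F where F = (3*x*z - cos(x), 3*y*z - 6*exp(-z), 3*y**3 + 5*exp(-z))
6*z + sin(x) - 5*exp(-z)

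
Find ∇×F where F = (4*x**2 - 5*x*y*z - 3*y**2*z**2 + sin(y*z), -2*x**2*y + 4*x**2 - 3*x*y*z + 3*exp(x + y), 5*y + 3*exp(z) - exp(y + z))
(3*x*y - exp(y + z) + 5, y*(-5*x - 6*y*z + cos(y*z)), -4*x*y + 5*x*z + 8*x + 6*y*z**2 - 3*y*z - z*cos(y*z) + 3*exp(x + y))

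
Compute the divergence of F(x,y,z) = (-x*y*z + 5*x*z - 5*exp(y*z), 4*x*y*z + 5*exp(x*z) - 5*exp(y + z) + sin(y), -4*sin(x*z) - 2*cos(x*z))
4*x*z + 2*x*sin(x*z) - 4*x*cos(x*z) - y*z + 5*z - 5*exp(y + z) + cos(y)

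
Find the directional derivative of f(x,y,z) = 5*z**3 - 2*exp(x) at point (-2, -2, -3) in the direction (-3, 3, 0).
sqrt(2)*exp(-2)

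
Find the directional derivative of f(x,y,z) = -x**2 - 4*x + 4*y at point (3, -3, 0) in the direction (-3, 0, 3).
5*sqrt(2)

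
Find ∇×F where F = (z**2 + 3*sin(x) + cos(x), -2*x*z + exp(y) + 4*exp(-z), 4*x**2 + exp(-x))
(2*x + 4*exp(-z), -8*x + 2*z + exp(-x), -2*z)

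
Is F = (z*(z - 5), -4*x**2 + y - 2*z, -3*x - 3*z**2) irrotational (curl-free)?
No, ∇×F = (2, 2*z - 2, -8*x)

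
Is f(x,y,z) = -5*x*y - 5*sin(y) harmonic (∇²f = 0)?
No, ∇²f = 5*sin(y)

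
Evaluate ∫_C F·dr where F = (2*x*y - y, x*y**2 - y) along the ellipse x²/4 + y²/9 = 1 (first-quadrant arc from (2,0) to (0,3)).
-25/2 + 39*pi/8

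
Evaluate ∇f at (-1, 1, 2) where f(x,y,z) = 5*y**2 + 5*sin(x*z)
(10*cos(2), 10, -5*cos(2))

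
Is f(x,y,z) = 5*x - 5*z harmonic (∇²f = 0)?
Yes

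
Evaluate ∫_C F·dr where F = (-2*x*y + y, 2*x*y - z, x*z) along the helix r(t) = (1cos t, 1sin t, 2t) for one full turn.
-pi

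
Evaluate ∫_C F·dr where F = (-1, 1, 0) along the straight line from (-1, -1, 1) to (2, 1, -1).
-1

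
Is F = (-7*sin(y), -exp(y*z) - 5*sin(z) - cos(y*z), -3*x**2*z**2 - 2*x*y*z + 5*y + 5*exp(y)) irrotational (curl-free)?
No, ∇×F = (-2*x*z + y*exp(y*z) - y*sin(y*z) + 5*exp(y) + 5*cos(z) + 5, 2*z*(3*x*z + y), 7*cos(y))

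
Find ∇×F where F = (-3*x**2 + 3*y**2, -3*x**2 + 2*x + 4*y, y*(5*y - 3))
(10*y - 3, 0, -6*x - 6*y + 2)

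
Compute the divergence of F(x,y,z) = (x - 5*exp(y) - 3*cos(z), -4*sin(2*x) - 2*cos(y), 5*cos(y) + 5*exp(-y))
2*sin(y) + 1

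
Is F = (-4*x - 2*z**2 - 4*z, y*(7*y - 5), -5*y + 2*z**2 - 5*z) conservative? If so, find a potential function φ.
No, ∇×F = (-5, -4*z - 4, 0) ≠ 0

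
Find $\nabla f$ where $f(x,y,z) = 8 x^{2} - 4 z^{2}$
(16*x, 0, -8*z)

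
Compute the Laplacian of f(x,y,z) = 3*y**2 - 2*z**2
2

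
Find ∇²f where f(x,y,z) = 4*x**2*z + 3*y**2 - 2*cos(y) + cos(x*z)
-x**2*cos(x*z) - z*(z*cos(x*z) - 8) + 2*cos(y) + 6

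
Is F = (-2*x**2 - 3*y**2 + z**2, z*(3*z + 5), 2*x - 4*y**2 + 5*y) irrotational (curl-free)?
No, ∇×F = (-8*y - 6*z, 2*z - 2, 6*y)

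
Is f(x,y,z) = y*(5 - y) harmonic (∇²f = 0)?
No, ∇²f = -2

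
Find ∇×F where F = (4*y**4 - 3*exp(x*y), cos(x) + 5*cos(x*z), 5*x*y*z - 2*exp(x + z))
(5*x*(z + sin(x*z)), -5*y*z + 2*exp(x + z), 3*x*exp(x*y) - 16*y**3 - 5*z*sin(x*z) - sin(x))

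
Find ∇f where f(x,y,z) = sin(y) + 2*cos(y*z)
(0, -2*z*sin(y*z) + cos(y), -2*y*sin(y*z))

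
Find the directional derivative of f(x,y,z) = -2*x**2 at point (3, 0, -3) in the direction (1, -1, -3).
-12*sqrt(11)/11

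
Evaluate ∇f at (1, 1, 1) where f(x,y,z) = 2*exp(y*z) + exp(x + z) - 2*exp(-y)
(exp(2), 4*cosh(1), E*(2 + E))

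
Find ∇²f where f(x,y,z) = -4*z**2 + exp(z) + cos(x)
exp(z) - cos(x) - 8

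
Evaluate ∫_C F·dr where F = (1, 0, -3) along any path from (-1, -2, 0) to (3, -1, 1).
1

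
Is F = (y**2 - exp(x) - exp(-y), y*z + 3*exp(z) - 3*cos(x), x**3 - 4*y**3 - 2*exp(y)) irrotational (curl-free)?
No, ∇×F = (-12*y**2 - y - 2*exp(y) - 3*exp(z), -3*x**2, -2*y + 3*sin(x) - exp(-y))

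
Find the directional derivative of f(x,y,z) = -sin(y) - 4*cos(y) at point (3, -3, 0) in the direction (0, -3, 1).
3*sqrt(10)*(cos(3) + 4*sin(3))/10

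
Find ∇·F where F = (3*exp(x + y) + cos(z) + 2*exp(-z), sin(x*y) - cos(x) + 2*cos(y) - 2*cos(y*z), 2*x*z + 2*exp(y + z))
x*cos(x*y) + 2*x + 2*z*sin(y*z) + 3*exp(x + y) + 2*exp(y + z) - 2*sin(y)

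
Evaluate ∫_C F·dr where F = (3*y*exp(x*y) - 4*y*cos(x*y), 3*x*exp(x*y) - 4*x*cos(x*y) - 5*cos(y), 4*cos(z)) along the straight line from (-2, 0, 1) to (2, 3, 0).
-4*sin(1) - 3 - 5*sin(3) - 4*sin(6) + 3*exp(6)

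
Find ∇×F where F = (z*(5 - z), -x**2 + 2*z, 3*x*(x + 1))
(-2, -6*x - 2*z + 2, -2*x)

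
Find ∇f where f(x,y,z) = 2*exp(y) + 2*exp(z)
(0, 2*exp(y), 2*exp(z))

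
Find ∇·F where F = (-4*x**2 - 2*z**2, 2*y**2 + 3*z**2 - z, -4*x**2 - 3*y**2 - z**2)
-8*x + 4*y - 2*z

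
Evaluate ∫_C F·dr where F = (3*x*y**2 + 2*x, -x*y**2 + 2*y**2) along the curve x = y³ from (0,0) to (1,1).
21/8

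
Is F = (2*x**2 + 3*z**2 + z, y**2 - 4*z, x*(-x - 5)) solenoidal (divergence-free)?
No, ∇·F = 4*x + 2*y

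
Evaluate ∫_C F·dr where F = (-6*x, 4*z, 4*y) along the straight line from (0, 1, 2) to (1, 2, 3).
13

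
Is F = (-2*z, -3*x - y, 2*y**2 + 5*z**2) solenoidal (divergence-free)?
No, ∇·F = 10*z - 1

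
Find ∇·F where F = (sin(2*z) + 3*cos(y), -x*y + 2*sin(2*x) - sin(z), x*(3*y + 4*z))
3*x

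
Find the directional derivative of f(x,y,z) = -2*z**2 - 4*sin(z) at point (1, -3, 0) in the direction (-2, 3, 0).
0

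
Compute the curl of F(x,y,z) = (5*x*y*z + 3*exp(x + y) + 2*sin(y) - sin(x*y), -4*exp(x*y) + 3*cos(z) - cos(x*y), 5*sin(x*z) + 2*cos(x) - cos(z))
(3*sin(z), 5*x*y - 5*z*cos(x*z) + 2*sin(x), -5*x*z + x*cos(x*y) - 4*y*exp(x*y) + y*sin(x*y) - 3*exp(x + y) - 2*cos(y))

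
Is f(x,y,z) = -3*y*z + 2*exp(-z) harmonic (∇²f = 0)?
No, ∇²f = 2*exp(-z)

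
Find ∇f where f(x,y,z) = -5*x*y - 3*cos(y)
(-5*y, -5*x + 3*sin(y), 0)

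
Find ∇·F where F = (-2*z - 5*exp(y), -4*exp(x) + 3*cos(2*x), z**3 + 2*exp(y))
3*z**2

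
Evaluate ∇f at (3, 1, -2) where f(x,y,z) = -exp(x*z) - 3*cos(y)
(2*exp(-6), 3*sin(1), -3*exp(-6))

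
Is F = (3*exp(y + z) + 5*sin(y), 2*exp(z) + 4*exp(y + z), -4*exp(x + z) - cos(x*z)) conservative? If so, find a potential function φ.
No, ∇×F = (-2*exp(z) - 4*exp(y + z), -z*sin(x*z) + 4*exp(x + z) + 3*exp(y + z), -3*exp(y + z) - 5*cos(y)) ≠ 0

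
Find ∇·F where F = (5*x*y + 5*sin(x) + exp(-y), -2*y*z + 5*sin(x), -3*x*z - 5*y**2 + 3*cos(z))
-3*x + 5*y - 2*z - 3*sin(z) + 5*cos(x)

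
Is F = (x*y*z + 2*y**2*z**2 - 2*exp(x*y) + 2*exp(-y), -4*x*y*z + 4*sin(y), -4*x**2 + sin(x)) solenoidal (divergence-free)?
No, ∇·F = -4*x*z + y*z - 2*y*exp(x*y) + 4*cos(y)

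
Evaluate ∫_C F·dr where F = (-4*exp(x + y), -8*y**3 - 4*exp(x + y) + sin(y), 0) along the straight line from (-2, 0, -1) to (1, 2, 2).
-4*exp(3) - 31 - cos(2) + 4*exp(-2)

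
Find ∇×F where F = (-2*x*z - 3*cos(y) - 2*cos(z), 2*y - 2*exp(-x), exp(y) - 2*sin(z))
(exp(y), -2*x + 2*sin(z), -3*sin(y) + 2*exp(-x))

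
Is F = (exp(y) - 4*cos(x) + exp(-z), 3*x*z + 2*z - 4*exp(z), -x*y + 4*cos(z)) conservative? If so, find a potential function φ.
No, ∇×F = (-4*x + 4*exp(z) - 2, y - exp(-z), 3*z - exp(y)) ≠ 0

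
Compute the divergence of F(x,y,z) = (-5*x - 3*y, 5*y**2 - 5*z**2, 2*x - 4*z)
10*y - 9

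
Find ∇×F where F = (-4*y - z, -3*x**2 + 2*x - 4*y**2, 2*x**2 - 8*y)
(-8, -4*x - 1, 6 - 6*x)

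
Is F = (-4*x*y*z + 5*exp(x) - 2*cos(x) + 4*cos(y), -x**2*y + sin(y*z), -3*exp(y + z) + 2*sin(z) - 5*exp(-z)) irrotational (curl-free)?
No, ∇×F = (-y*cos(y*z) - 3*exp(y + z), -4*x*y, -2*x*y + 4*x*z + 4*sin(y))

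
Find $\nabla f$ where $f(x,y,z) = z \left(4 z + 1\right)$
(0, 0, 8*z + 1)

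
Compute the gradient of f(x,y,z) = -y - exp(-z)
(0, -1, exp(-z))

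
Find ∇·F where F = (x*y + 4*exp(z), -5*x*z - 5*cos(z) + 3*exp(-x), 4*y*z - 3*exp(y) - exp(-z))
5*y + exp(-z)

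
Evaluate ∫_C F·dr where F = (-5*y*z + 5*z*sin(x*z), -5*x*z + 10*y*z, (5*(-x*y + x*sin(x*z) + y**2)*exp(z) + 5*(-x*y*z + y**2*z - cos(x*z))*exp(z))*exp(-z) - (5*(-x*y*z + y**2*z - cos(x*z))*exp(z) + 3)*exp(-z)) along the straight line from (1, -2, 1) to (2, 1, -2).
-20 - 3*exp(-1) + 5*cos(1) - 5*cos(4) + 3*exp(2)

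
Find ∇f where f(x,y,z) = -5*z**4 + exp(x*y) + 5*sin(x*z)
(y*exp(x*y) + 5*z*cos(x*z), x*exp(x*y), 5*x*cos(x*z) - 20*z**3)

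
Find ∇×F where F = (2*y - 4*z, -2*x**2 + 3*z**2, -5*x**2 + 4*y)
(4 - 6*z, 10*x - 4, -4*x - 2)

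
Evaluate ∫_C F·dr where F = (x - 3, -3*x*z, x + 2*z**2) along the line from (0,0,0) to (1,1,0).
-5/2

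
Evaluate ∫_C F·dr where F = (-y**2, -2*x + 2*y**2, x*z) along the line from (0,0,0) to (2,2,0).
-4/3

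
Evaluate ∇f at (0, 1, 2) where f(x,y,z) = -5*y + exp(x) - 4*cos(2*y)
(1, -5 + 8*sin(2), 0)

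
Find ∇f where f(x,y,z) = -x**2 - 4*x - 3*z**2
(-2*x - 4, 0, -6*z)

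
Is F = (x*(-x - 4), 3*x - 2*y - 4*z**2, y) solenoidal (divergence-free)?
No, ∇·F = -2*x - 6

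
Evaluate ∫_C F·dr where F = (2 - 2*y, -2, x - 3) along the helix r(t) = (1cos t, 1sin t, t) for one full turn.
-4*pi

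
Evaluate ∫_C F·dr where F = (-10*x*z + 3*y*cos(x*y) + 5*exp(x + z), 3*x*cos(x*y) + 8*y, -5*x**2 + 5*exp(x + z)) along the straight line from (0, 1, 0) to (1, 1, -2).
5*exp(-1) + 3*sin(1) + 5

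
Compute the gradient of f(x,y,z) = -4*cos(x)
(4*sin(x), 0, 0)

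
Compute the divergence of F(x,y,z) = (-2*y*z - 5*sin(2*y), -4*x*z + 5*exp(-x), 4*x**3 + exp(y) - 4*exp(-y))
0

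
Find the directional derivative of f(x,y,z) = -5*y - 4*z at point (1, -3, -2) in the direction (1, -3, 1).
sqrt(11)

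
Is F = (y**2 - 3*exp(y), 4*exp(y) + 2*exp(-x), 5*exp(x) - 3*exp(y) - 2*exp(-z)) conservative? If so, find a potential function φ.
No, ∇×F = (-3*exp(y), -5*exp(x), -2*y + 3*exp(y) - 2*exp(-x)) ≠ 0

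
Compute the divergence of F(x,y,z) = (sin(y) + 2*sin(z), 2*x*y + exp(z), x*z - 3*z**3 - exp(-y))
3*x - 9*z**2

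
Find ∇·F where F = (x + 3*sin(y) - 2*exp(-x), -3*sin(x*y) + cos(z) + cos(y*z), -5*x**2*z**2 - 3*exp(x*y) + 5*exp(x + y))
-10*x**2*z - 3*x*cos(x*y) - z*sin(y*z) + 1 + 2*exp(-x)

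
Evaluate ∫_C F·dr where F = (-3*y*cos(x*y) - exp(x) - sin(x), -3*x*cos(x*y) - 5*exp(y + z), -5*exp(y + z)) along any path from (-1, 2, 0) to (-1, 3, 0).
-5*exp(3) - 3*sin(2) + 3*sin(3) + 5*exp(2)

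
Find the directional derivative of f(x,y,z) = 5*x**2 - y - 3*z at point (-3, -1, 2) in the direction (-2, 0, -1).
63*sqrt(5)/5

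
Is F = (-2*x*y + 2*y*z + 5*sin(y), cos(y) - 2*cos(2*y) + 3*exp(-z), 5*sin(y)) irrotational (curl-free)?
No, ∇×F = (5*cos(y) + 3*exp(-z), 2*y, 2*x - 2*z - 5*cos(y))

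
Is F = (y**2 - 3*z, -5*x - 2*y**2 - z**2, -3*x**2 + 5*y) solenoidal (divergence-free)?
No, ∇·F = -4*y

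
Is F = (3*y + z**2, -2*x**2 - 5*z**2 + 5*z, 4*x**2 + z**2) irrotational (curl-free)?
No, ∇×F = (10*z - 5, -8*x + 2*z, -4*x - 3)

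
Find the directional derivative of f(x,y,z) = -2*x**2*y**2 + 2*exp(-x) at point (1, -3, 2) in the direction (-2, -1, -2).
4*exp(-1)/3 + 20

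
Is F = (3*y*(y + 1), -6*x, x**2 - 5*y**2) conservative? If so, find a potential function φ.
No, ∇×F = (-10*y, -2*x, -6*y - 9) ≠ 0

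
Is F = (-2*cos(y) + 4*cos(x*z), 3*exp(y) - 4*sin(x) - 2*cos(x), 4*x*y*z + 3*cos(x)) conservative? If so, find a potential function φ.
No, ∇×F = (4*x*z, -4*x*sin(x*z) - 4*y*z + 3*sin(x), 2*sin(x) - 2*sin(y) - 4*cos(x)) ≠ 0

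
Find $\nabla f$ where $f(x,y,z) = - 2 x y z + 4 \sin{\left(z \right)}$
(-2*y*z, -2*x*z, -2*x*y + 4*cos(z))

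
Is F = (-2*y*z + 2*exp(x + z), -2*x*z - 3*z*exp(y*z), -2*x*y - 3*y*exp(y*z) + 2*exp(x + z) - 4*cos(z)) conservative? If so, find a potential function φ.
Yes, F is conservative. φ = -2*x*y*z - 3*exp(y*z) + 2*exp(x + z) - 4*sin(z)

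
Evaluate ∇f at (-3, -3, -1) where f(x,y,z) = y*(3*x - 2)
(-9, -11, 0)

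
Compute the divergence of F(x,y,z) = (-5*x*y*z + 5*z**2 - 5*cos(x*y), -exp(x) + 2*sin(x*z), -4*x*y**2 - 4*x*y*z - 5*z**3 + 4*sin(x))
-4*x*y - 5*y*z + 5*y*sin(x*y) - 15*z**2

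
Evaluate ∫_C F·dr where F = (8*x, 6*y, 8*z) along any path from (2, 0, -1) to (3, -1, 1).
23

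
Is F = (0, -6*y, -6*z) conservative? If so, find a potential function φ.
Yes, F is conservative. φ = -3*y**2 - 3*z**2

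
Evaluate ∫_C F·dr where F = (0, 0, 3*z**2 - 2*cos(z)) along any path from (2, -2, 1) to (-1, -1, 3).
-2*sin(3) + 2*sin(1) + 26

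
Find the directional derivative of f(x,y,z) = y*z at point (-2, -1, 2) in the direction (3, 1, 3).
-sqrt(19)/19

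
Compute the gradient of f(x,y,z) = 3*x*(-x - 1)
(-6*x - 3, 0, 0)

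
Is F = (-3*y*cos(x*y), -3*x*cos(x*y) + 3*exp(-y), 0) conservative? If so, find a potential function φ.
Yes, F is conservative. φ = -3*sin(x*y) - 3*exp(-y)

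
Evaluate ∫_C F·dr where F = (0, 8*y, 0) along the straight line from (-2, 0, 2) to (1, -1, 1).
4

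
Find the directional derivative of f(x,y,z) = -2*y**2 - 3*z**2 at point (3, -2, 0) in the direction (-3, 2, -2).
16*sqrt(17)/17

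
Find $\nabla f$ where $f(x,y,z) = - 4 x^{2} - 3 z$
(-8*x, 0, -3)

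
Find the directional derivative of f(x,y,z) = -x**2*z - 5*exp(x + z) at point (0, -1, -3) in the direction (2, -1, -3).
5*sqrt(14)*exp(-3)/14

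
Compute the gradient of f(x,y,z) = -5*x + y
(-5, 1, 0)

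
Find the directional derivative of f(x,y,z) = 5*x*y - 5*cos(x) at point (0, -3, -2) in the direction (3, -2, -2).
-45*sqrt(17)/17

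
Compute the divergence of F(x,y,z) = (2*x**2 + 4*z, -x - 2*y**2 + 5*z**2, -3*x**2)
4*x - 4*y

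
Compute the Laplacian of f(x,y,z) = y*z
0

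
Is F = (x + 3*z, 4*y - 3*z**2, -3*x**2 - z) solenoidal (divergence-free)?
No, ∇·F = 4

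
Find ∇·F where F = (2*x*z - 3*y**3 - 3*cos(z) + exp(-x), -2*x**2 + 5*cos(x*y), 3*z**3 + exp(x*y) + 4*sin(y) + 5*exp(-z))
-5*x*sin(x*y) + 9*z**2 + 2*z - 5*exp(-z) - exp(-x)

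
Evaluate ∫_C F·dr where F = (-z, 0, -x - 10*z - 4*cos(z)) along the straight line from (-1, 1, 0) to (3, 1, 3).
-54 - 4*sin(3)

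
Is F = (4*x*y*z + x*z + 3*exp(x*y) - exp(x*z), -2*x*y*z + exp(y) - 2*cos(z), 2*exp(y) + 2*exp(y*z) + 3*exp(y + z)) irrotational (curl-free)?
No, ∇×F = (2*x*y + 2*z*exp(y*z) + 2*exp(y) + 3*exp(y + z) - 2*sin(z), x*(4*y - exp(x*z) + 1), -4*x*z - 3*x*exp(x*y) - 2*y*z)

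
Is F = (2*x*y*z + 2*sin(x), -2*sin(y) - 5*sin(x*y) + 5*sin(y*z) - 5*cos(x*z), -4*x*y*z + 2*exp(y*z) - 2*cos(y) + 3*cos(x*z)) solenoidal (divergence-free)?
No, ∇·F = -4*x*y - 3*x*sin(x*z) - 5*x*cos(x*y) + 2*y*z + 2*y*exp(y*z) + 5*z*cos(y*z) + 2*cos(x) - 2*cos(y)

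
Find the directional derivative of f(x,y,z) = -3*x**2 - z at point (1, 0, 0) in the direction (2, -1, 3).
-15*sqrt(14)/14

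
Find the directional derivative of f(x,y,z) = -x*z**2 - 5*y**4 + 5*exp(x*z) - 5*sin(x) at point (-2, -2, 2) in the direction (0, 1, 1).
sqrt(2)*(-5 + 84*exp(4))*exp(-4)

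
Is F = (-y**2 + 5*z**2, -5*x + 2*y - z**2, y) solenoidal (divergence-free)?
No, ∇·F = 2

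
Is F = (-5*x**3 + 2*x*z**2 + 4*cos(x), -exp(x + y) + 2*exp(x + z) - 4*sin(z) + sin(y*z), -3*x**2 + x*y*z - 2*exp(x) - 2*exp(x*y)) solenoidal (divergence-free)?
No, ∇·F = -15*x**2 + x*y + 2*z**2 + z*cos(y*z) - exp(x + y) - 4*sin(x)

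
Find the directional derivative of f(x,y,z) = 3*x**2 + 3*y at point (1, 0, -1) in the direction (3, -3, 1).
9*sqrt(19)/19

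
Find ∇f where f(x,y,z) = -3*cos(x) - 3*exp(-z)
(3*sin(x), 0, 3*exp(-z))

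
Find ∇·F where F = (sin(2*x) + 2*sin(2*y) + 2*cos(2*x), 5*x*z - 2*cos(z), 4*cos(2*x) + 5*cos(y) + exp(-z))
-4*sin(2*x) + 2*cos(2*x) - exp(-z)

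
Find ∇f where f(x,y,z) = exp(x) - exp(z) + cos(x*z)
(-z*sin(x*z) + exp(x), 0, -x*sin(x*z) - exp(z))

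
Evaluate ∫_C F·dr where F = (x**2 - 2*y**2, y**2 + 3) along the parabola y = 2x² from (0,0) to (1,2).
37/5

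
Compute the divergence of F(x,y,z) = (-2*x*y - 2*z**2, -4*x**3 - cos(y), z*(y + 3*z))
-y + 6*z + sin(y)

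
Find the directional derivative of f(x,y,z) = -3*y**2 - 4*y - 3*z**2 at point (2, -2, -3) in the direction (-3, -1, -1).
-26*sqrt(11)/11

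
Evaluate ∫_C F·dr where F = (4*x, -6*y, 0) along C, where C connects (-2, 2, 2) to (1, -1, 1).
3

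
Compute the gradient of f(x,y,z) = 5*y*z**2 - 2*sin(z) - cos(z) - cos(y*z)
(0, z*(5*z + sin(y*z)), 10*y*z + y*sin(y*z) + sin(z) - 2*cos(z))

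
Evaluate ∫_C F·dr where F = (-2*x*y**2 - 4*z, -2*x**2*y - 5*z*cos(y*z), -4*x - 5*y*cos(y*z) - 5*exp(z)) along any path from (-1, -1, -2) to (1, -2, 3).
-5*exp(3) - 7 + 5*sin(6) + 5*exp(-2) + 5*sin(2)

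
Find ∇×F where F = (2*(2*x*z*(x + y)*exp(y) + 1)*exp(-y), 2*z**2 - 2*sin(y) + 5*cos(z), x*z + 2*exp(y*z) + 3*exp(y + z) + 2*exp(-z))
(2*z*exp(y*z) - 4*z + 3*exp(y + z) + 5*sin(z), 4*x*(x + y) - z, -4*x*z + 2*exp(-y))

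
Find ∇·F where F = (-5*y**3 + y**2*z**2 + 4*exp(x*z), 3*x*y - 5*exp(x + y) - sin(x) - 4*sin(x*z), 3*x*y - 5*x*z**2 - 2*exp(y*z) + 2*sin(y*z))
-10*x*z + 3*x - 2*y*exp(y*z) + 2*y*cos(y*z) + 4*z*exp(x*z) - 5*exp(x + y)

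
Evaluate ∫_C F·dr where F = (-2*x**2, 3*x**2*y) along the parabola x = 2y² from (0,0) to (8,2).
-640/3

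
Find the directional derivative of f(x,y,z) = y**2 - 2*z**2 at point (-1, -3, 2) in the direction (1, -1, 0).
3*sqrt(2)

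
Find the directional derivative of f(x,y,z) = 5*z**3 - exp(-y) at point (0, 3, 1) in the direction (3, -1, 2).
sqrt(14)*(-1 + 30*exp(3))*exp(-3)/14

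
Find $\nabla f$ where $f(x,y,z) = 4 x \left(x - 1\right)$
(8*x - 4, 0, 0)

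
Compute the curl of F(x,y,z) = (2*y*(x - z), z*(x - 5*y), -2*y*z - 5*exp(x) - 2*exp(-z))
(-x + 5*y - 2*z, -2*y + 5*exp(x), -2*x + 3*z)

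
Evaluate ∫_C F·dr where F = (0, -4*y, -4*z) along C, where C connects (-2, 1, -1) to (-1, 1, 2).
-6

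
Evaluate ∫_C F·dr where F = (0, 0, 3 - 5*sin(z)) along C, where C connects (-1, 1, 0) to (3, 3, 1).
-2 + 5*cos(1)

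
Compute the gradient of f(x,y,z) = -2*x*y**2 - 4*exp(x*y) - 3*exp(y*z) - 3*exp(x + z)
(-2*y**2 - 4*y*exp(x*y) - 3*exp(x + z), -4*x*y - 4*x*exp(x*y) - 3*z*exp(y*z), -3*y*exp(y*z) - 3*exp(x + z))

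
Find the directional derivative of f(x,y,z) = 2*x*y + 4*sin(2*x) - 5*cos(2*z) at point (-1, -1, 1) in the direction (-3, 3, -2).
-2*sqrt(22)*(6*cos(2) + 5*sin(2))/11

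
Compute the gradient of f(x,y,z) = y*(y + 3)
(0, 2*y + 3, 0)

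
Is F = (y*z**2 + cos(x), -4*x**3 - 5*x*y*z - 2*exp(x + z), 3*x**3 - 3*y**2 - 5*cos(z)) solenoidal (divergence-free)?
No, ∇·F = -5*x*z - sin(x) + 5*sin(z)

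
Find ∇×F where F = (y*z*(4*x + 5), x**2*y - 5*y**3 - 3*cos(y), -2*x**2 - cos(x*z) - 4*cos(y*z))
(4*z*sin(y*z), 4*x + y*(4*x + 5) - z*sin(x*z), 2*x*y - z*(4*x + 5))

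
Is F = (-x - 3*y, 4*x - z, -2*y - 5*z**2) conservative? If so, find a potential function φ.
No, ∇×F = (-1, 0, 7) ≠ 0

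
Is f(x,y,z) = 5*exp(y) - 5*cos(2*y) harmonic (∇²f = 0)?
No, ∇²f = 5*exp(y) + 20*cos(2*y)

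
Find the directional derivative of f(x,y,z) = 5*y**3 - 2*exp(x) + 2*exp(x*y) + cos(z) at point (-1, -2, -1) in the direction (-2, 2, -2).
sqrt(3)*(-E*sin(1) + 2 + 2*exp(3) + 60*E)*exp(-1)/3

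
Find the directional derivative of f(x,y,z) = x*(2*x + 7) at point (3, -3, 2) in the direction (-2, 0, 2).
-19*sqrt(2)/2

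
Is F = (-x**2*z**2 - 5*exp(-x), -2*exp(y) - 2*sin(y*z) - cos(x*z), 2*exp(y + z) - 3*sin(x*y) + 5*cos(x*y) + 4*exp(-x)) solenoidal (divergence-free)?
No, ∇·F = (2*(-x*z**2 - z*cos(y*z) - exp(y) + exp(y + z))*exp(x) + 5)*exp(-x)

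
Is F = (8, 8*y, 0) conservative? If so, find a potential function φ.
Yes, F is conservative. φ = 8*x + 4*y**2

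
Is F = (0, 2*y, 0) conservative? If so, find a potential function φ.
Yes, F is conservative. φ = y**2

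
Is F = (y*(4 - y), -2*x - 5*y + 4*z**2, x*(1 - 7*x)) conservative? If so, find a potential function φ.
No, ∇×F = (-8*z, 14*x - 1, 2*y - 6) ≠ 0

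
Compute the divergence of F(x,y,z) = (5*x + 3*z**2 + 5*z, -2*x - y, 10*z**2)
20*z + 4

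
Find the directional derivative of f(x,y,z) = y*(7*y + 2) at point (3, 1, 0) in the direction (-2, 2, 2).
16*sqrt(3)/3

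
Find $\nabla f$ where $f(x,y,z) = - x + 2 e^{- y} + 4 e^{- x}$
(-1 - 4*exp(-x), -2*exp(-y), 0)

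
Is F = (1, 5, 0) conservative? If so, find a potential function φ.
Yes, F is conservative. φ = x + 5*y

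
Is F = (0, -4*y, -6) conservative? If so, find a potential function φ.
Yes, F is conservative. φ = -2*y**2 - 6*z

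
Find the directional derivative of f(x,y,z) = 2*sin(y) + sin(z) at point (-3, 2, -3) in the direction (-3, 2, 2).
2*sqrt(17)*(cos(3) + 2*cos(2))/17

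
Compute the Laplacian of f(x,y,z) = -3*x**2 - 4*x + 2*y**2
-2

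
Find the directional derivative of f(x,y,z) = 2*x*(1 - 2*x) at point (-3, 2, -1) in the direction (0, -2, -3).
0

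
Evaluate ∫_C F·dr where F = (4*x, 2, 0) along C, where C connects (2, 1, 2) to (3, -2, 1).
4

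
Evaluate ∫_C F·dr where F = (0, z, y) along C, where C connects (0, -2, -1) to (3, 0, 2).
-2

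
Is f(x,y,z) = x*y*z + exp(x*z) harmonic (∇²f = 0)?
No, ∇²f = (x**2 + z**2)*exp(x*z)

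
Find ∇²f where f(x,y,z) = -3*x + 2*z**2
4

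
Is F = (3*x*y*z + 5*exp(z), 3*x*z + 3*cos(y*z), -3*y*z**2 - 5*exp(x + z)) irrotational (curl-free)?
No, ∇×F = (-3*x + 3*y*sin(y*z) - 3*z**2, 3*x*y + 5*exp(z) + 5*exp(x + z), 3*z*(1 - x))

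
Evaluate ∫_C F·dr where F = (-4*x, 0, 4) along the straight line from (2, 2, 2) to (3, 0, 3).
-6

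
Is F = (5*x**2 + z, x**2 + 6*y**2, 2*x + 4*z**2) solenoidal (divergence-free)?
No, ∇·F = 10*x + 12*y + 8*z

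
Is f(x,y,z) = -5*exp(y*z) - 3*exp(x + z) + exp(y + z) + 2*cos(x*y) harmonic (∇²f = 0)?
No, ∇²f = -2*x**2*cos(x*y) - 5*y**2*exp(y*z) - 2*y**2*cos(x*y) - 5*z**2*exp(y*z) - 6*exp(x + z) + 2*exp(y + z)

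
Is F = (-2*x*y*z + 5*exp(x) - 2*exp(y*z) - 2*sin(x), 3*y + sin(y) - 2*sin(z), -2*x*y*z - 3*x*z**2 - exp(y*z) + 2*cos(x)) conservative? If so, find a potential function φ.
No, ∇×F = (-2*x*z - z*exp(y*z) + 2*cos(z), -2*x*y + 2*y*z - 2*y*exp(y*z) + 3*z**2 + 2*sin(x), 2*z*(x + exp(y*z))) ≠ 0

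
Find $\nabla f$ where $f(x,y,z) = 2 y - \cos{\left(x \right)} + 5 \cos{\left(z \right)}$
(sin(x), 2, -5*sin(z))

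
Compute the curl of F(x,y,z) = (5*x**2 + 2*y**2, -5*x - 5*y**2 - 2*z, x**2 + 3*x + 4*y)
(6, -2*x - 3, -4*y - 5)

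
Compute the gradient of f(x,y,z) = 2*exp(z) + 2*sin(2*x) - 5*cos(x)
(5*sin(x) + 4*cos(2*x), 0, 2*exp(z))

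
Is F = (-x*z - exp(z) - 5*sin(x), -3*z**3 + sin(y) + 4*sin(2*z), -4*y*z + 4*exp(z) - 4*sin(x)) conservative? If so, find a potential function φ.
No, ∇×F = (9*z**2 - 4*z - 8*cos(2*z), -x - exp(z) + 4*cos(x), 0) ≠ 0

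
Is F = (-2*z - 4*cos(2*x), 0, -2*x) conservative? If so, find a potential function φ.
Yes, F is conservative. φ = -2*x*z - 2*sin(2*x)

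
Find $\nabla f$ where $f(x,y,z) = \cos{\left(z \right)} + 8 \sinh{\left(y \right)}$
(0, 8*cosh(y), -sin(z))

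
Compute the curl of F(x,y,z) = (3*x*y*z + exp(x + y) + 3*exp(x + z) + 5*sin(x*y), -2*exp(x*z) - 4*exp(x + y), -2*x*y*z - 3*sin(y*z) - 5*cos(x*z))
(-2*x*z + 2*x*exp(x*z) - 3*z*cos(y*z), 3*x*y + 2*y*z - 5*z*sin(x*z) + 3*exp(x + z), -3*x*z - 5*x*cos(x*y) - 2*z*exp(x*z) - 5*exp(x + y))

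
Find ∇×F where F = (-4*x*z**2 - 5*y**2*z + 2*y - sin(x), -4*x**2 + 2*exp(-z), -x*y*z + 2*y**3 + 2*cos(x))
(-x*z + 6*y**2 + 2*exp(-z), -8*x*z - 5*y**2 + y*z + 2*sin(x), -8*x + 10*y*z - 2)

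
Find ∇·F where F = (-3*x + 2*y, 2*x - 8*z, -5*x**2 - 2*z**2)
-4*z - 3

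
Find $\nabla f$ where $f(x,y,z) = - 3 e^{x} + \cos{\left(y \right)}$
(-3*exp(x), -sin(y), 0)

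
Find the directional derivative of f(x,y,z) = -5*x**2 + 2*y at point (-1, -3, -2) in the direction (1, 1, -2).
2*sqrt(6)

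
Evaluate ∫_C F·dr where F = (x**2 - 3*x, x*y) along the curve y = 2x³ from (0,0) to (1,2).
23/42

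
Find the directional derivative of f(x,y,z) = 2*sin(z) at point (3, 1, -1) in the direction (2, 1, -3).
-3*sqrt(14)*cos(1)/7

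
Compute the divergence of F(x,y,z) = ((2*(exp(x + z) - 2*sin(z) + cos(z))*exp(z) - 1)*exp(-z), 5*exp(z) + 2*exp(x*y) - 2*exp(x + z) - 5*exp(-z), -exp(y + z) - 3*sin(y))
2*x*exp(x*y) + 2*exp(x + z) - exp(y + z)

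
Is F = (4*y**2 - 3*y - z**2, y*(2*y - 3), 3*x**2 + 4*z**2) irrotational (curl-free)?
No, ∇×F = (0, -6*x - 2*z, 3 - 8*y)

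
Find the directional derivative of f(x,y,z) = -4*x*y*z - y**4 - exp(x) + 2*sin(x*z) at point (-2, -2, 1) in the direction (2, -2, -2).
sqrt(3)*(-16*exp(2) + 6*exp(2)*cos(2) - 1)*exp(-2)/3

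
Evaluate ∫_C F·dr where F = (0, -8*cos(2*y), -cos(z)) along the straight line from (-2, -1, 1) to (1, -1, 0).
sin(1)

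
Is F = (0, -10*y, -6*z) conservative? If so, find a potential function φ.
Yes, F is conservative. φ = -5*y**2 - 3*z**2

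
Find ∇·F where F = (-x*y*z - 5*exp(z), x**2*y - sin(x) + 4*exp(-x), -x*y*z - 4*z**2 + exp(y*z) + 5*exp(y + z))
x**2 - x*y - y*z + y*exp(y*z) - 8*z + 5*exp(y + z)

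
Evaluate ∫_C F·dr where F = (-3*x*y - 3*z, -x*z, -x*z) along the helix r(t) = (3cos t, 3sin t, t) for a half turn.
-9*pi**2/4 + 6 + 9*pi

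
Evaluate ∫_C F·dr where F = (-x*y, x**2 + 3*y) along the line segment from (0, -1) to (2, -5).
38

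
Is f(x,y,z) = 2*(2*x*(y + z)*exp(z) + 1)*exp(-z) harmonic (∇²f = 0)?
No, ∇²f = 2*exp(-z)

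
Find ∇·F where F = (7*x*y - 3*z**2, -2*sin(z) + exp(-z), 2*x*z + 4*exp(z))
2*x + 7*y + 4*exp(z)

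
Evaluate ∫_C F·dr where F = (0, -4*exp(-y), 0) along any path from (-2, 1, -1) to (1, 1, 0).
0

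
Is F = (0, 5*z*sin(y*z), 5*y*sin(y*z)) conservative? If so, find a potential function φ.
Yes, F is conservative. φ = -5*cos(y*z)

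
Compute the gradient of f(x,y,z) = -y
(0, -1, 0)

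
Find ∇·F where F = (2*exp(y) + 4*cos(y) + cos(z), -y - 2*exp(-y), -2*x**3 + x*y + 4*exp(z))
4*exp(z) - 1 + 2*exp(-y)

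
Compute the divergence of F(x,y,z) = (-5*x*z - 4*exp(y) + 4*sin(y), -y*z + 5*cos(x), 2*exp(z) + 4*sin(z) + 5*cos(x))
-6*z + 2*exp(z) + 4*cos(z)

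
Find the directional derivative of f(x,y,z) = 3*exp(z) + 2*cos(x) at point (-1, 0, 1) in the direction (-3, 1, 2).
3*sqrt(14)*(E - sin(1))/7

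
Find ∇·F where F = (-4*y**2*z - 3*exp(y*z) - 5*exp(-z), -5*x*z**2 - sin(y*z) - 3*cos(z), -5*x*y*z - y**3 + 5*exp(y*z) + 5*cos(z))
-5*x*y + 5*y*exp(y*z) - z*cos(y*z) - 5*sin(z)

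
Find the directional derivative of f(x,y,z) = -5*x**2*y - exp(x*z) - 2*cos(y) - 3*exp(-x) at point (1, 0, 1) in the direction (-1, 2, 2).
-10/3 - E/3 - exp(-1)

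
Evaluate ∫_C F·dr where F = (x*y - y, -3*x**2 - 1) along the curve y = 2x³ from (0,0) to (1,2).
-57/10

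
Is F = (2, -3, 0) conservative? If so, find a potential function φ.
Yes, F is conservative. φ = 2*x - 3*y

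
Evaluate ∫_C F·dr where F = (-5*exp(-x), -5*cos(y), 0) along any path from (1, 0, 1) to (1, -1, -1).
5*sin(1)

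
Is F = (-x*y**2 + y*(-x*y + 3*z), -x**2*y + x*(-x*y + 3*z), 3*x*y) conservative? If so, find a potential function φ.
Yes, F is conservative. φ = x*y*(-x*y + 3*z)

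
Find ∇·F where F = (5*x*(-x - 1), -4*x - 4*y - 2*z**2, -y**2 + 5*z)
-10*x - 4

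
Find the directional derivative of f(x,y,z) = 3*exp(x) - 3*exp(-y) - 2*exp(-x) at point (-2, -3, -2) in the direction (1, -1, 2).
sqrt(6)*(-3*exp(5) + 3 + 2*exp(4))*exp(-2)/6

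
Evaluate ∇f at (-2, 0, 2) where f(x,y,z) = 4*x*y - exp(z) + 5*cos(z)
(0, -8, -exp(2) - 5*sin(2))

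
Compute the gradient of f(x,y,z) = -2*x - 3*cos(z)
(-2, 0, 3*sin(z))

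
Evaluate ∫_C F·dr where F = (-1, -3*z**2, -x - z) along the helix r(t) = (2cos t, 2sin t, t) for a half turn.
-pi**2/2 + 4 + 12*pi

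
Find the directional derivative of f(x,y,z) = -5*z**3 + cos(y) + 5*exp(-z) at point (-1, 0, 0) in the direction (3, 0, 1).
-sqrt(10)/2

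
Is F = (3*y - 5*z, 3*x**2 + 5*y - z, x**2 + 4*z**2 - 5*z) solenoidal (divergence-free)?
No, ∇·F = 8*z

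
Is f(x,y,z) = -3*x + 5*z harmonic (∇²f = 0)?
Yes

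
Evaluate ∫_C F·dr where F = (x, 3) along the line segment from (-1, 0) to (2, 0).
3/2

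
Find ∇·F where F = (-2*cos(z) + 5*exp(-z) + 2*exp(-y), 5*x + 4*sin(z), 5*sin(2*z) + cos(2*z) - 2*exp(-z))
-2*sin(2*z) + 10*cos(2*z) + 2*exp(-z)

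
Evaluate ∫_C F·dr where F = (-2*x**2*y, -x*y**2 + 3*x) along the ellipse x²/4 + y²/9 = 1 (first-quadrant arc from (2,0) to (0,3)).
33*pi/8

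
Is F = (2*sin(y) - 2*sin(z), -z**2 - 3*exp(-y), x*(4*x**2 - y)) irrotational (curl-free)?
No, ∇×F = (-x + 2*z, -12*x**2 + y - 2*cos(z), -2*cos(y))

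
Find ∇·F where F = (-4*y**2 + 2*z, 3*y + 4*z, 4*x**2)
3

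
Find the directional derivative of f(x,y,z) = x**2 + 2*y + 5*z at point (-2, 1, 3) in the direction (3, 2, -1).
-13*sqrt(14)/14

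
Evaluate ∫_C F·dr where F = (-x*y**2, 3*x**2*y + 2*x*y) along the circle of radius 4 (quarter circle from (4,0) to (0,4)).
896/3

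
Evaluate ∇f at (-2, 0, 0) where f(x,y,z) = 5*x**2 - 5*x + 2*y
(-25, 2, 0)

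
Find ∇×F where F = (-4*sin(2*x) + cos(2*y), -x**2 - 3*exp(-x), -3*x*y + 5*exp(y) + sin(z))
(-3*x + 5*exp(y), 3*y, -2*x + 2*sin(2*y) + 3*exp(-x))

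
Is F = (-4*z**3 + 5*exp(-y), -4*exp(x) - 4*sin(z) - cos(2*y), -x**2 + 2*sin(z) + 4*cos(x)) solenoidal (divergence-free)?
No, ∇·F = 2*sin(2*y) + 2*cos(z)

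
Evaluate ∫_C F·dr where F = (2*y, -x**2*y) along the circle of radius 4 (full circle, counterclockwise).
-32*pi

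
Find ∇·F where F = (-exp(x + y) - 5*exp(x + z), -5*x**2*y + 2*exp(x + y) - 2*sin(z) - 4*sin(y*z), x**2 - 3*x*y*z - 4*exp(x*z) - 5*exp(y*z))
-5*x**2 - 3*x*y - 4*x*exp(x*z) - 5*y*exp(y*z) - 4*z*cos(y*z) + exp(x + y) - 5*exp(x + z)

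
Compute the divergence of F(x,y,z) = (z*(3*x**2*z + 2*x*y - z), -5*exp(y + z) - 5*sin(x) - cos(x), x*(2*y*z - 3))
2*x*y + 2*z*(3*x*z + y) - 5*exp(y + z)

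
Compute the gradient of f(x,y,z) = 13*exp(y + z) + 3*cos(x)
(-3*sin(x), 13*exp(y + z), 13*exp(y + z))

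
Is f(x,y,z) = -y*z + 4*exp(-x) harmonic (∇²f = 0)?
No, ∇²f = 4*exp(-x)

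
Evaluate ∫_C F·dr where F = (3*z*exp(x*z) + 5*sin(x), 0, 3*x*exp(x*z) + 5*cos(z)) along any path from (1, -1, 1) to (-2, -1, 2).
-3*E + 5*sqrt(2)*cos(pi/4 + 1) + 3*exp(-4) - 5*sqrt(2)*cos(pi/4 + 2)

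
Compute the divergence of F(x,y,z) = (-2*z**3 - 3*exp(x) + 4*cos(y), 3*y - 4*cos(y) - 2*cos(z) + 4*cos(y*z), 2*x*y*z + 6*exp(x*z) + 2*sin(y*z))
2*x*y + 6*x*exp(x*z) + 2*y*cos(y*z) - 4*z*sin(y*z) - 3*exp(x) + 4*sin(y) + 3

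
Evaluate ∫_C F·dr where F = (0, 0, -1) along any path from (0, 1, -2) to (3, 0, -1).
-1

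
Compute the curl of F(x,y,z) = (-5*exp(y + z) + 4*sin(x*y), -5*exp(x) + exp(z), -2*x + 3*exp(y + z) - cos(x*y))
(x*sin(x*y) - exp(z) + 3*exp(y + z), -y*sin(x*y) - 5*exp(y + z) + 2, -4*x*cos(x*y) - 5*exp(x) + 5*exp(y + z))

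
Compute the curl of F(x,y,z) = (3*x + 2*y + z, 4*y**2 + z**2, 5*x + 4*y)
(4 - 2*z, -4, -2)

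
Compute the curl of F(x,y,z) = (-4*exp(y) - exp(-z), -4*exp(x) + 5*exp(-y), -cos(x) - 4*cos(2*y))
(8*sin(2*y), -sin(x) + exp(-z), -4*exp(x) + 4*exp(y))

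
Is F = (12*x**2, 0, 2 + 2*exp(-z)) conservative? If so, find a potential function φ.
Yes, F is conservative. φ = 4*x**3 + 2*z - 2*exp(-z)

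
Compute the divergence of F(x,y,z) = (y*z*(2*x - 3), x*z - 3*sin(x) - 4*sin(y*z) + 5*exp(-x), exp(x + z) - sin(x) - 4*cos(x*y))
2*y*z - 4*z*cos(y*z) + exp(x + z)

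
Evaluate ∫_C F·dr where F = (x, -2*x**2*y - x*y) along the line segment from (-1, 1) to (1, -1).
-2/3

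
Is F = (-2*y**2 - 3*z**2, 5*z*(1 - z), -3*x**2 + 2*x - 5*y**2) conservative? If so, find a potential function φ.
No, ∇×F = (-10*y + 10*z - 5, 6*x - 6*z - 2, 4*y) ≠ 0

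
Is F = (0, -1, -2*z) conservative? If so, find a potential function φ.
Yes, F is conservative. φ = -y - z**2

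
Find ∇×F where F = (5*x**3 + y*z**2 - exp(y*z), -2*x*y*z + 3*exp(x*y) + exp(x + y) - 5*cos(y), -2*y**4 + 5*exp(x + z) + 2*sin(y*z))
(2*x*y - 8*y**3 + 2*z*cos(y*z), 2*y*z - y*exp(y*z) - 5*exp(x + z), -2*y*z + 3*y*exp(x*y) - z**2 + z*exp(y*z) + exp(x + y))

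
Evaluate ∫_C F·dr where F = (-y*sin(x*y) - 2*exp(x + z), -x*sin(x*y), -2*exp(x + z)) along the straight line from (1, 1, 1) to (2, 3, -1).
-2*E - cos(1) + cos(6) + 2*exp(2)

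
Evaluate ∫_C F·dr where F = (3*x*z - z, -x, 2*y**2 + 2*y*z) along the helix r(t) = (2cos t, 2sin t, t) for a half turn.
11*pi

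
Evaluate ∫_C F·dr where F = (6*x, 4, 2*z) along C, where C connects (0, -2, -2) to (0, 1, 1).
9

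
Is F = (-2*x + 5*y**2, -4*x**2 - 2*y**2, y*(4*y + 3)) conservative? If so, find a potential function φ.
No, ∇×F = (8*y + 3, 0, -8*x - 10*y) ≠ 0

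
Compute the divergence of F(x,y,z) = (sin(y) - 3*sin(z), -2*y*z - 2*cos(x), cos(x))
-2*z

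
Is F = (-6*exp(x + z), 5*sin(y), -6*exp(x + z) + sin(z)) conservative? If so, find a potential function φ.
Yes, F is conservative. φ = -6*exp(x + z) - 5*cos(y) - cos(z)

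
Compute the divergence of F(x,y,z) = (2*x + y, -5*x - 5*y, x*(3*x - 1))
-3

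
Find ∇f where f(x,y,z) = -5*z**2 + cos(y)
(0, -sin(y), -10*z)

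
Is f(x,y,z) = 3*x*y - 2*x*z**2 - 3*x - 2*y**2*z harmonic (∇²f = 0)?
No, ∇²f = -4*x - 4*z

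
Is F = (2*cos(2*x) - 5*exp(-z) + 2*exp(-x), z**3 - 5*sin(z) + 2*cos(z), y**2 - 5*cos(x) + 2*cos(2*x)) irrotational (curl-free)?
No, ∇×F = (2*y - 3*z**2 + 2*sin(z) + 5*cos(z), ((8*cos(x) - 5)*exp(z)*sin(x) + 5)*exp(-z), 0)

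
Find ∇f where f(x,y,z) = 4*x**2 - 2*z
(8*x, 0, -2)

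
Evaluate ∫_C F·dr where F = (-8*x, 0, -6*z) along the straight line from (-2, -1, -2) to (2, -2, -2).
0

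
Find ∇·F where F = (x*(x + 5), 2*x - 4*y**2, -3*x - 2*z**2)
2*x - 8*y - 4*z + 5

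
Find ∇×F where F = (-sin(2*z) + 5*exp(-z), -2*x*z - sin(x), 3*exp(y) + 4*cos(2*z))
(2*x + 3*exp(y), -2*cos(2*z) - 5*exp(-z), -2*z - cos(x))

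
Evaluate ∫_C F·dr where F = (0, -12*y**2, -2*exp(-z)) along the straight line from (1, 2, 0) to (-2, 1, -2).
2*exp(2) + 26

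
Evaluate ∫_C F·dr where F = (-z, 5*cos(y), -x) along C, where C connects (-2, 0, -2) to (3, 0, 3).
-5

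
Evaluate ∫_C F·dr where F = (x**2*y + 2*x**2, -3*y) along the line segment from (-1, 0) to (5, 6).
228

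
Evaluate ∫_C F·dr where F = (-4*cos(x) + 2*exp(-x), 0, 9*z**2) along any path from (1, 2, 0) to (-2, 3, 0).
-2*exp(2) + 2*exp(-1) + 4*sin(1) + 4*sin(2)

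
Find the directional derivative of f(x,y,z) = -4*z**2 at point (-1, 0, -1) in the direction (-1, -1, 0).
0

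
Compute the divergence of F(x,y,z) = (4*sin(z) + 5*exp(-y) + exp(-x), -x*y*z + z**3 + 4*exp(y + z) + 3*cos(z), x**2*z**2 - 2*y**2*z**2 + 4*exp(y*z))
2*x**2*z - x*z - 4*y**2*z + 4*y*exp(y*z) + 4*exp(y + z) - exp(-x)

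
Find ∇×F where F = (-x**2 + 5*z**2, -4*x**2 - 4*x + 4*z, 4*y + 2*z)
(0, 10*z, -8*x - 4)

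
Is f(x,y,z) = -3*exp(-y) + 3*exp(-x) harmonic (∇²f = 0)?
No, ∇²f = -3*exp(-y) + 3*exp(-x)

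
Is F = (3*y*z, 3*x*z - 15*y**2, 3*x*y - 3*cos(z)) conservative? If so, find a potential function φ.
Yes, F is conservative. φ = 3*x*y*z - 5*y**3 - 3*sin(z)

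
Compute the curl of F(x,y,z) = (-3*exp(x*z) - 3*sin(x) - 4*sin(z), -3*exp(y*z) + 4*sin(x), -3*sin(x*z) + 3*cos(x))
(3*y*exp(y*z), -3*x*exp(x*z) + 3*z*cos(x*z) + 3*sin(x) - 4*cos(z), 4*cos(x))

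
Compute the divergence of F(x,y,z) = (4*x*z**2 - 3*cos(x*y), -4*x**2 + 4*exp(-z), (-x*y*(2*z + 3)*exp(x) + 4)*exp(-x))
-2*x*y + 3*y*sin(x*y) + 4*z**2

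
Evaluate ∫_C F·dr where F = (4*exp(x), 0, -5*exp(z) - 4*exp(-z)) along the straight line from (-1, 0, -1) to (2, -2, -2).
(-4*exp(3) - 5 + E + 8*exp(4))*exp(-2)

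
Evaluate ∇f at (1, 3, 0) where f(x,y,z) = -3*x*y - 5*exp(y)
(-9, -5*exp(3) - 3, 0)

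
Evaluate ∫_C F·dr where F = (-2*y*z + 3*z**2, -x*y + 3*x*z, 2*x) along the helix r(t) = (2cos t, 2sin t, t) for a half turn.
56/3 - pi**2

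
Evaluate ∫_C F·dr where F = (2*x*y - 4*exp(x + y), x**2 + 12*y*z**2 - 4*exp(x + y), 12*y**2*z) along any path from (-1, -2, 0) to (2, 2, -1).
-4*exp(4) + 4*exp(-3) + 34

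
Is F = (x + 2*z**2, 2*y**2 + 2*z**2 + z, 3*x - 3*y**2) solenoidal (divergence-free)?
No, ∇·F = 4*y + 1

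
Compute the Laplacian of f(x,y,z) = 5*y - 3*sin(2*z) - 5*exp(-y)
12*sin(2*z) - 5*exp(-y)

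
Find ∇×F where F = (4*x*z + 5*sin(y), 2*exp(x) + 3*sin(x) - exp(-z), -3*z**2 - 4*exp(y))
(-4*exp(y) - exp(-z), 4*x, 2*exp(x) + 3*cos(x) - 5*cos(y))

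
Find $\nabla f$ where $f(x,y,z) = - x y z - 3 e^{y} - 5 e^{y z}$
(-y*z, -x*z - 5*z*exp(y*z) - 3*exp(y), y*(-x - 5*exp(y*z)))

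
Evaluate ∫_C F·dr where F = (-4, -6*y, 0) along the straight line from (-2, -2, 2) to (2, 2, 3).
-16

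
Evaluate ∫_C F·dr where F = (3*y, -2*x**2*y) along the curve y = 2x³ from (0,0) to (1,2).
-3/2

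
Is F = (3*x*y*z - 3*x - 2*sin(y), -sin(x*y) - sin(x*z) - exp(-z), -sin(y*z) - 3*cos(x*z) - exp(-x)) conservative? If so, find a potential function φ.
No, ∇×F = (x*cos(x*z) - z*cos(y*z) - exp(-z), 3*x*y - 3*z*sin(x*z) - exp(-x), -3*x*z - y*cos(x*y) - z*cos(x*z) + 2*cos(y)) ≠ 0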